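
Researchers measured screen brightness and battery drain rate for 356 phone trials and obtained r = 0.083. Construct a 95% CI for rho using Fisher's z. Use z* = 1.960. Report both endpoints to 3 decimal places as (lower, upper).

(-0.021, 0.185)

Fisher z: z_r = atanh(r) = ½·ln((1+0.083)/(1−0.083)) = 0.083191
SE(z) = 1/√(n−3) = 1/√353 = 0.053225
95% ⇒ z* = 1.960; margin = 1.960·0.053225 = 0.104321
CI on z-scale: (-0.021130, 0.187512)
Back-transform: tanh(-0.021130) = -0.021127, tanh(0.187512) = 0.185345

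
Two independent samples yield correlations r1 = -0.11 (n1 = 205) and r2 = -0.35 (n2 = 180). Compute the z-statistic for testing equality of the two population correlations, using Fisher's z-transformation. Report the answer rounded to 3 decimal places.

z1 = atanh(-0.11) = -0.110447,  z2 = atanh(-0.35) = -0.365444
SE = √(1/(n1−3) + 1/(n2−3)) = √(1/202 + 1/177) = √(0.0049505 + 0.0056497) = √0.0106002 = 0.102957
z = (z1 − z2)/SE = (-0.110447 − (-0.365444)) / 0.102957 = 0.254997 / 0.102957 = 2.477

2.477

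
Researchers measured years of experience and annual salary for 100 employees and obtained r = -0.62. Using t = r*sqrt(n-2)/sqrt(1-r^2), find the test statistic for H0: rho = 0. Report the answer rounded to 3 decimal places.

t = r·√(n−2) / √(1−r²) with r = -0.62, n = 100
  = -0.62·√98 / √(1 − 0.3844)
  = -0.62·9.899495 / 0.784602
  = -6.137687 / 0.784602 = -7.823

-7.823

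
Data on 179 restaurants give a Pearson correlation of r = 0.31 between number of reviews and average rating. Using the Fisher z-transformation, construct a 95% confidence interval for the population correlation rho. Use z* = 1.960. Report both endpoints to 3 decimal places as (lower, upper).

(0.171, 0.437)

z_r = atanh(0.31) = 0.320545;  SE = 1/√(n−3) = 1/√176 = 0.075378
z-limits: 0.320545 ± 1.960·0.075378 = 0.320545 ± 0.147741 = [0.172804, 0.468286]
ρ-limits: (tanh 0.172804, tanh 0.468286) = (0.171, 0.437)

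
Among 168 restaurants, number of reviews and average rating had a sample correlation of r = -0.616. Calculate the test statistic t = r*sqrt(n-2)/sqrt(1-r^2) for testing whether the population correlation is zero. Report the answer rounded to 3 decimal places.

t = r·√(n−2) / √(1−r²) with r = -0.616, n = 168
  = -0.616·√166 / √(1 − 0.379456)
  = -0.616·12.884099 / 0.787746
  = -7.936605 / 0.787746 = -10.075

-10.075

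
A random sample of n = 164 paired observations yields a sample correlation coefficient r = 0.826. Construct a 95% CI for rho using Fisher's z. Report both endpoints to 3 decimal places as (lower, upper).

(0.770, 0.869)

z_r = atanh(0.826) = 1.175414;  SE = 1/√(n−3) = 1/√161 = 0.078811
z-limits: 1.175414 ± 1.960·0.078811 = 1.175414 ± 0.154470 = [1.020944, 1.329884]
ρ-limits: (tanh 1.020944, tanh 1.329884) = (0.770, 0.869)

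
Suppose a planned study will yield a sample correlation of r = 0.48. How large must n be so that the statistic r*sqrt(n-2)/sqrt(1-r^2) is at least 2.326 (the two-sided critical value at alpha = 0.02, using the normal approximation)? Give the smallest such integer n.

21

Need r·√(n−2)/√(1−r²) ≥ 2.326
√(n−2) ≥ 2.326·√(1−0.2304) / 0.48 = 2.326·0.877268 / 0.48 = 4.2511
n−2 ≥ 18.0719  ⇒  n ≥ 20.0719
Smallest integer n = 21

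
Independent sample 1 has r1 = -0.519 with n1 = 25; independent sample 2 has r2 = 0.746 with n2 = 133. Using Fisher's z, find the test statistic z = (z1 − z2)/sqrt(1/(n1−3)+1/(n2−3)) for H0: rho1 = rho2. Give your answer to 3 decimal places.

Fisher z-transforms: z1 = atanh(-0.519) = -0.574970, z2 = atanh(0.746) = 0.963874; difference d = -1.538844
Var(d) = 1/22 + 1/130 = 0.0454545 + 0.0076923 = 0.0531468
z = d/√Var(d) = -1.538844 / √0.0531468 = -1.538844 / 0.230536 = -6.675

-6.675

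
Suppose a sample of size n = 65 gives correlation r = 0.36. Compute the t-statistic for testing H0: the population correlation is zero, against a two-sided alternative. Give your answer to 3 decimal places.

3.063

1 − r² = 1 − 0.1296 = 0.8704;  √(1−r²) = 0.932952
√(n−2) = √63 = 7.937254
t = r·√(n−2)/√(1−r²) = 0.36 · 7.937254 / 0.932952 = 3.063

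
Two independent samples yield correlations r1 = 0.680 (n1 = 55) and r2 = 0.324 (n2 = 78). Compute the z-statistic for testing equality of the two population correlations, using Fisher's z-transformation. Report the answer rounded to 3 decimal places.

2.732

z1 = atanh(0.680) = 0.829114,  z2 = atanh(0.324) = 0.336110
SE = √(1/(n1−3) + 1/(n2−3)) = √(1/52 + 1/75) = √(0.0192308 + 0.0133333) = √0.0325641 = 0.180455
z = (z1 − z2)/SE = (0.829114 − 0.336110) / 0.180455 = 0.493004 / 0.180455 = 2.732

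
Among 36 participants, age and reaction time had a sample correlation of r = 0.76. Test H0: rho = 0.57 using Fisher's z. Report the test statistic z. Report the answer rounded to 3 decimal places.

2.003

Fisher z: atanh(0.76) = 0.996215, atanh(0.57) = 0.647523
z = (z_r − z_0)·√(n−3) = (0.996215 − 0.647523)·√33 = 0.348692 · 5.744563 = 2.003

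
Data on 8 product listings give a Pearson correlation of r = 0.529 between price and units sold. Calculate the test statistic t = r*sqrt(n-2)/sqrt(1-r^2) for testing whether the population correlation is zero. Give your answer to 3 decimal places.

1.527

1 − r² = 1 − 0.279841 = 0.720159;  √(1−r²) = 0.848622
√(n−2) = √6 = 2.449490
t = r·√(n−2)/√(1−r²) = 0.529 · 2.449490 / 0.848622 = 1.527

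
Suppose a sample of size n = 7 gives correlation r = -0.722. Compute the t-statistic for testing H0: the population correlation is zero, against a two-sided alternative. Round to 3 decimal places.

1 − r² = 1 − 0.521284 = 0.478716;  √(1−r²) = 0.691893
√(n−2) = √5 = 2.236068
t = r·√(n−2)/√(1−r²) = -0.722 · 2.236068 / 0.691893 = -2.333

-2.333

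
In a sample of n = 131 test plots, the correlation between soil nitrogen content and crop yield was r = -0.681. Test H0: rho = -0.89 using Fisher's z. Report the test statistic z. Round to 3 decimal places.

Fisher z: atanh(-0.681) = -0.830977, atanh(-0.89) = -1.421926
z = (z_r − z_0)·√(n−3) = (-0.830977 − (-1.421926))·√128 = 0.590949 · 11.313708 = 6.686

6.686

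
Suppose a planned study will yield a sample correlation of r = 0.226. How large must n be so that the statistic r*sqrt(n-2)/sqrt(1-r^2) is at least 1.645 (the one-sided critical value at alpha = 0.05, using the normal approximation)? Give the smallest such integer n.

r√(n−2)/√(1−r²) ≥ 1.645  ⇔  n−2 ≥ (1.645)²·(1−r²)/r²
(1−r²)/r² = (1−0.051076)/0.051076 = 18.5787
n ≥ 2 + 2.706025·18.5787 = 2 + 50.2744 = 52.2744
⌈52.2744⌉ = 53

53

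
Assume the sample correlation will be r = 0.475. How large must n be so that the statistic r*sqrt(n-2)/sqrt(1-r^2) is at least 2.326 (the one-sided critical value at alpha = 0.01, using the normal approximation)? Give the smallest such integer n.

Need r·√(n−2)/√(1−r²) ≥ 2.326
√(n−2) ≥ 2.326·√(1−0.225625) / 0.475 = 2.326·0.879986 / 0.475 = 4.3092
n−2 ≥ 18.5692  ⇒  n ≥ 20.5692
Smallest integer n = 21

21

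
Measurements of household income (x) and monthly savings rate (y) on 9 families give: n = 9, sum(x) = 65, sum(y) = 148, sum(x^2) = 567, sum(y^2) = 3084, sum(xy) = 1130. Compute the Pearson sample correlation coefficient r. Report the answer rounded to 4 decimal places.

0.2426

S_xy = nΣxy − ΣxΣy = 9·1130 − 65·148 = 10170 − 9620 = 550
S_xx = nΣx² − (Σx)² = 9·567 − 65² = 5103 − 4225 = 878
S_yy = nΣy² − (Σy)² = 9·3084 − 148² = 27756 − 21904 = 5852
r = S_xy / √(S_xx·S_yy) = 550 / √(878·5852) = 550 / √5138056 = 550 / 2266.7280 = 0.2426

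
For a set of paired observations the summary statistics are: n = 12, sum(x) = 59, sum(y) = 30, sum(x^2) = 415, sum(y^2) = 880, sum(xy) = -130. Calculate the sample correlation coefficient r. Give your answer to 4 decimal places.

-0.8751

S_xy = nΣxy − ΣxΣy = 12·(-130) − 59·30 = -1560 − 1770 = -3330
S_xx = nΣx² − (Σx)² = 12·415 − 59² = 4980 − 3481 = 1499
S_yy = nΣy² − (Σy)² = 12·880 − 30² = 10560 − 900 = 9660
r = S_xy / √(S_xx·S_yy) = -3330 / √(1499·9660) = -3330 / √14480340 = -3330 / 3805.3042 = -0.8751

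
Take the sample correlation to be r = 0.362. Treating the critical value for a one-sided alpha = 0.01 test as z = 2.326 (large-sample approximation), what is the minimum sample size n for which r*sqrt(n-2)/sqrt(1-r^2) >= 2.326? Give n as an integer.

Need r·√(n−2)/√(1−r²) ≥ 2.326
√(n−2) ≥ 2.326·√(1−0.131044) / 0.362 = 2.326·0.932178 / 0.362 = 5.9896
n−2 ≥ 35.8753  ⇒  n ≥ 37.8753
Smallest integer n = 38

38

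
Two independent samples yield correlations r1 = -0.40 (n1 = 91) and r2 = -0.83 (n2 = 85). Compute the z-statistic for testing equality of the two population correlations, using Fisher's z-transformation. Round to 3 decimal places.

z1 = atanh(-0.40) = -0.423649,  z2 = atanh(-0.83) = -1.188136
SE = √(1/(n1−3) + 1/(n2−3)) = √(1/88 + 1/82) = √(0.0113636 + 0.0121951) = √0.0235587 = 0.153488
z = (z1 − z2)/SE = (-0.423649 − (-1.188136)) / 0.153488 = 0.764487 / 0.153488 = 4.981

4.981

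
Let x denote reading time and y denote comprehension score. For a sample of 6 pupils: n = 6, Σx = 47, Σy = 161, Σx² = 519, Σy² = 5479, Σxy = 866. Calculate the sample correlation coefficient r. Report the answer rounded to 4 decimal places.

-0.9452

Numerator: nΣxy − (Σx)(Σy) = 6·866 − (47)(161) = -2371
Denominator: √[(nΣx²−(Σx)²)(nΣy²−(Σy)²)]
  nΣx²−(Σx)² = 6·519 − 2209 = 905;  nΣy²−(Σy)² = 6·5479 − 25921 = 6953
  √(905·6953) = √6292465 = 2508.4786
r = -2371 / 2508.4786 = -0.9452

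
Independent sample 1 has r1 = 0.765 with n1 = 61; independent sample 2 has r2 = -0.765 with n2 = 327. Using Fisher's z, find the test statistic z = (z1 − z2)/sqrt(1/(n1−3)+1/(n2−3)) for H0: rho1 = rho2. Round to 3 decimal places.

z1 = atanh(0.765) = 1.008160,  z2 = atanh(-0.765) = -1.008160
SE = √(1/(n1−3) + 1/(n2−3)) = √(1/58 + 1/324) = √(0.0172414 + 0.0030864) = √0.0203278 = 0.142576
z = (z1 − z2)/SE = (1.008160 − (-1.008160)) / 0.142576 = 2.016320 / 0.142576 = 14.142

14.142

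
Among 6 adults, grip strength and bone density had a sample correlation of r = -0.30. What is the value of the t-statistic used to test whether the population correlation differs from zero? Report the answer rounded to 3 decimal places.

-0.629

t = r·√(n−2) / √(1−r²) with r = -0.30, n = 6
  = -0.30·√4 / √(1 − 0.0900)
  = -0.30·2.000000 / 0.953939
  = -0.600000 / 0.953939 = -0.629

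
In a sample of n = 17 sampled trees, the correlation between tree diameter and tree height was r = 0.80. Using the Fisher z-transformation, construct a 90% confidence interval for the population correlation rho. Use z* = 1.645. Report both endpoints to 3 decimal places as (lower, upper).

(0.578, 0.912)

Fisher z: z_r = atanh(r) = ½·ln((1+0.80)/(1−0.80)) = 1.098612
SE(z) = 1/√(n−3) = 1/√14 = 0.267261
90% ⇒ z* = 1.645; margin = 1.645·0.267261 = 0.439644
CI on z-scale: (0.658968, 1.538256)
Back-transform: tanh(0.658968) = 0.577676, tanh(1.538256) = 0.911827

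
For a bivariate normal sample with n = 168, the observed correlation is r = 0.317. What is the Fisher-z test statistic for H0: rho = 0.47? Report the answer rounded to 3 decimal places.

-2.335

Fisher z: atanh(0.317) = 0.328308, atanh(0.47) = 0.510070
z = (z_r − z_0)·√(n−3) = (0.328308 − 0.510070)·√165 = -0.181762 · 12.845233 = -2.335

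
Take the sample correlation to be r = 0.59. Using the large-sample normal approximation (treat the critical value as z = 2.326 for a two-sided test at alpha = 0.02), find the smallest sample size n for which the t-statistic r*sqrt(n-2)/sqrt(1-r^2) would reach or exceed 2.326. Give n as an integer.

r√(n−2)/√(1−r²) ≥ 2.326  ⇔  n−2 ≥ (2.326)²·(1−r²)/r²
(1−r²)/r² = (1−0.3481)/0.3481 = 1.8727
n ≥ 2 + 5.410276·1.8727 = 2 + 10.1318 = 12.1318
⌈12.1318⌉ = 13

13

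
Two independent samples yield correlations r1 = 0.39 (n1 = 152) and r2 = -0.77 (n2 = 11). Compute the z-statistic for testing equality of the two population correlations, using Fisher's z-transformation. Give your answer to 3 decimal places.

3.946

Fisher z-transforms: z1 = atanh(0.39) = 0.411800, z2 = atanh(-0.77) = -1.020328; difference d = 1.432128
Var(d) = 1/149 + 1/8 = 0.0067114 + 0.1250000 = 0.1317114
z = d/√Var(d) = 1.432128 / √0.1317114 = 1.432128 / 0.362921 = 3.946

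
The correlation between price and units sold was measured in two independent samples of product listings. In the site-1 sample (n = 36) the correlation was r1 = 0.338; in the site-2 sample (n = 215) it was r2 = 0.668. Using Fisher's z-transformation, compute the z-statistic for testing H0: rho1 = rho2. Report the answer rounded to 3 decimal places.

-2.433

Fisher z-transforms: z1 = atanh(0.338) = 0.351833, z2 = atanh(0.668) = 0.807123; difference d = -0.455290
Var(d) = 1/33 + 1/212 = 0.0303030 + 0.0047170 = 0.0350200
z = d/√Var(d) = -0.455290 / √0.0350200 = -0.455290 / 0.187136 = -2.433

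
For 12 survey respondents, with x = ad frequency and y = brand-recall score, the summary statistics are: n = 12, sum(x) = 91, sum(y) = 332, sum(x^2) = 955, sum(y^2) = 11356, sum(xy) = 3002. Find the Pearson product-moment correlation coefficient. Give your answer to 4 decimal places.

S_xy = nΣxy − ΣxΣy = 12·3002 − 91·332 = 36024 − 30212 = 5812
S_xx = nΣx² − (Σx)² = 12·955 − 91² = 11460 − 8281 = 3179
S_yy = nΣy² − (Σy)² = 12·11356 − 332² = 136272 − 110224 = 26048
r = S_xy / √(S_xx·S_yy) = 5812 / √(3179·26048) = 5812 / √82806592 = 5812 / 9099.8127 = 0.6387

0.6387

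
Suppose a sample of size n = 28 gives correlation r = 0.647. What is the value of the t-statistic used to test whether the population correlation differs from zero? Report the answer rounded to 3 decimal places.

4.327

1 − r² = 1 − 0.418609 = 0.581391;  √(1−r²) = 0.762490
√(n−2) = √26 = 5.099020
t = r·√(n−2)/√(1−r²) = 0.647 · 5.099020 / 0.762490 = 4.327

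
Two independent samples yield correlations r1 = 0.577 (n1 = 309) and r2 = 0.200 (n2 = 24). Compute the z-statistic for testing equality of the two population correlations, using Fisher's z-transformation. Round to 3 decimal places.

Fisher z-transforms: z1 = atanh(0.577) = 0.657954, z2 = atanh(0.200) = 0.202733; difference d = 0.455221
Var(d) = 1/306 + 1/21 = 0.0032680 + 0.0476190 = 0.0508870
z = d/√Var(d) = 0.455221 / √0.0508870 = 0.455221 / 0.225581 = 2.018

2.018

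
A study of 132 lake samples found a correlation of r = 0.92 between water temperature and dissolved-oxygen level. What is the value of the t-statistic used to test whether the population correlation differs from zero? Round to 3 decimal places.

26.765

t = r·√(n−2) / √(1−r²) with r = 0.92, n = 132
  = 0.92·√130 / √(1 − 0.8464)
  = 0.92·11.401754 / 0.391918
  = 10.489614 / 0.391918 = 26.765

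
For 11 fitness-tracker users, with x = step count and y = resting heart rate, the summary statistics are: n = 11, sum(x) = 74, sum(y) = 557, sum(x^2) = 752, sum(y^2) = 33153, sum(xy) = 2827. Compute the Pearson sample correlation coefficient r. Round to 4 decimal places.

-0.8204

Numerator: nΣxy − (Σx)(Σy) = 11·2827 − (74)(557) = -10121
Denominator: √[(nΣx²−(Σx)²)(nΣy²−(Σy)²)]
  nΣx²−(Σx)² = 11·752 − 5476 = 2796;  nΣy²−(Σy)² = 11·33153 − 310249 = 54434
  √(2796·54434) = √152197464 = 12336.8336
r = -10121 / 12336.8336 = -0.8204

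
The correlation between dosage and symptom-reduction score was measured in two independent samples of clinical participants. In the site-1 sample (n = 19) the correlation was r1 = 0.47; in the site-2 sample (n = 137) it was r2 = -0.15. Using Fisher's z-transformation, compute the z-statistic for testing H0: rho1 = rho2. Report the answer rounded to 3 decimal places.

2.500

z1 = atanh(0.47) = 0.510070,  z2 = atanh(-0.15) = -0.151140
SE = √(1/(n1−3) + 1/(n2−3)) = √(1/16 + 1/134) = √(0.0625000 + 0.0074627) = √0.0699627 = 0.264505
z = (z1 − z2)/SE = (0.510070 − (-0.151140)) / 0.264505 = 0.661210 / 0.264505 = 2.500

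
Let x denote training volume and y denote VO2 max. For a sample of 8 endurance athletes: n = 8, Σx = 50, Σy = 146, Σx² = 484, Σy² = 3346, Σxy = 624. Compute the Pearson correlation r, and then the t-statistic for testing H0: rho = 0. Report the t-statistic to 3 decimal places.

-3.853

Numerator: nΣxy − (Σx)(Σy) = 8·624 − (50)(146) = -2308
Denominator: √[(nΣx²−(Σx)²)(nΣy²−(Σy)²)]
  nΣx²−(Σx)² = 8·484 − 2500 = 1372;  nΣy²−(Σy)² = 8·3346 − 21316 = 5452
  √(1372·5452) = √7480144 = 2734.9852
r = -2308 / 2734.9852 = -0.8439
t = r·√(n−2)/√(1−r²) = -0.8439·√6 / √(1−0.712167) = -2.067124 / 0.536501 = -3.853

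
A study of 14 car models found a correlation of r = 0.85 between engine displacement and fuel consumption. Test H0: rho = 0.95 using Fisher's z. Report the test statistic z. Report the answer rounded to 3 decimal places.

z_r = atanh(0.85) = 1.256153,  z_0 = atanh(0.95) = 1.831781
SE = 1/√(n−3) = 1/√11 = 0.301511
z = (z_r − z_0)/SE = (1.256153 − 1.831781) / 0.301511 = -0.575628 / 0.301511 = -1.909

-1.909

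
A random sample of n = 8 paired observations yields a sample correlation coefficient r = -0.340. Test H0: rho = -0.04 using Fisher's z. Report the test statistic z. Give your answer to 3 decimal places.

-0.702

z_r = atanh(-0.340) = -0.354093,  z_0 = atanh(-0.04) = -0.040021
SE = 1/√(n−3) = 1/√5 = 0.447214
z = (z_r − z_0)/SE = (-0.354093 − (-0.040021)) / 0.447214 = -0.314072 / 0.447214 = -0.702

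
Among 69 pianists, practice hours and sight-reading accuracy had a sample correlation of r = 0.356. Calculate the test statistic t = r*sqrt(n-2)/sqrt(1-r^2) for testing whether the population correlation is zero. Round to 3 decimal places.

3.118

t = r·√(n−2) / √(1−r²) with r = 0.356, n = 69
  = 0.356·√67 / √(1 − 0.126736)
  = 0.356·8.185353 / 0.934486
  = 2.913986 / 0.934486 = 3.118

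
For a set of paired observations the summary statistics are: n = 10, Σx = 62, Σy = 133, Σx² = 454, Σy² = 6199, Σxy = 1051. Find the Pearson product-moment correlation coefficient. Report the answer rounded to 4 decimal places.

0.4077

S_xy = nΣxy − ΣxΣy = 10·1051 − 62·133 = 10510 − 8246 = 2264
S_xx = nΣx² − (Σx)² = 10·454 − 62² = 4540 − 3844 = 696
S_yy = nΣy² − (Σy)² = 10·6199 − 133² = 61990 − 17689 = 44301
r = S_xy / √(S_xx·S_yy) = 2264 / √(696·44301) = 2264 / √30833496 = 2264 / 5552.7917 = 0.4077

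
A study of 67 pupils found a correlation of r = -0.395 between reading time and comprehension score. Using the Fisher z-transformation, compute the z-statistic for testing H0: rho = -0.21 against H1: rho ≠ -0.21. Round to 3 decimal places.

-1.636

z_r = atanh(-0.395) = -0.417711,  z_0 = atanh(-0.21) = -0.213171
SE = 1/√(n−3) = 1/√64 = 0.125000
z = (z_r − z_0)/SE = (-0.417711 − (-0.213171)) / 0.125000 = -0.204540 / 0.125000 = -1.636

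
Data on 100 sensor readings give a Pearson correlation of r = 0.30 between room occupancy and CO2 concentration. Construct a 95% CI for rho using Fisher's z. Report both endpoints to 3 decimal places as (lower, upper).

Fisher z: z_r = atanh(r) = ½·ln((1+0.30)/(1−0.30)) = 0.309520
SE(z) = 1/√(n−3) = 1/√97 = 0.101535
95% ⇒ z* = 1.960; margin = 1.960·0.101535 = 0.199009
CI on z-scale: (0.110511, 0.508529)
Back-transform: tanh(0.110511) = 0.110063, tanh(0.508529) = 0.468798

(0.110, 0.469)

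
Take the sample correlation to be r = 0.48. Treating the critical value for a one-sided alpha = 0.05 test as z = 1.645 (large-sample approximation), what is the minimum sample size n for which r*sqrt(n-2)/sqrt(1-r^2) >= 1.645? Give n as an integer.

12

r√(n−2)/√(1−r²) ≥ 1.645  ⇔  n−2 ≥ (1.645)²·(1−r²)/r²
(1−r²)/r² = (1−0.2304)/0.2304 = 3.3403
n ≥ 2 + 2.706025·3.3403 = 2 + 9.0389 = 11.0389
⌈11.0389⌉ = 12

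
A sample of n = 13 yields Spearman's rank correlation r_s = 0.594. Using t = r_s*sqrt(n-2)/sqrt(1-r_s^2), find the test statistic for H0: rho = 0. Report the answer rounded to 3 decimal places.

2.449

1 − r_s² = 1 − 0.352836 = 0.647164;  √(1−r_s²) = 0.804465
√(n−2) = √11 = 3.316625
t = r_s·√(n−2)/√(1−r_s²) = 0.594 · 3.316625 / 0.804465 = 2.449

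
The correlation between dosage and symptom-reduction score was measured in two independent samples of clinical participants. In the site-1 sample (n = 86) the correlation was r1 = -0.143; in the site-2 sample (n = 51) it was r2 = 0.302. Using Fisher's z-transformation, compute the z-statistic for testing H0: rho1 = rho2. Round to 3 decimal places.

z1 = atanh(-0.143) = -0.143987,  z2 = atanh(0.302) = 0.311719
SE = √(1/(n1−3) + 1/(n2−3)) = √(1/83 + 1/48) = √(0.0120482 + 0.0208333) = √0.0328815 = 0.181333
z = (z1 − z2)/SE = (-0.143987 − 0.311719) / 0.181333 = -0.455706 / 0.181333 = -2.513

-2.513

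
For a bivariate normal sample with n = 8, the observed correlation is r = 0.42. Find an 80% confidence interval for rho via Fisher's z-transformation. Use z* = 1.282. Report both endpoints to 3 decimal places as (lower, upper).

Fisher z: z_r = atanh(r) = ½·ln((1+0.42)/(1−0.42)) = 0.447692
SE(z) = 1/√(n−3) = 1/√5 = 0.447214
80% ⇒ z* = 1.282; margin = 1.282·0.447214 = 0.573328
CI on z-scale: (-0.125636, 1.021020)
Back-transform: tanh(-0.125636) = -0.124979, tanh(1.021020) = 0.770282

(-0.125, 0.770)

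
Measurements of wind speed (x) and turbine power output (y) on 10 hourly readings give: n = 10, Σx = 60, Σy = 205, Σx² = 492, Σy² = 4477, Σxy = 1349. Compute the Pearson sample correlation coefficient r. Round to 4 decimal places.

0.6252

S_xy = nΣxy − ΣxΣy = 10·1349 − 60·205 = 13490 − 12300 = 1190
S_xx = nΣx² − (Σx)² = 10·492 − 60² = 4920 − 3600 = 1320
S_yy = nΣy² − (Σy)² = 10·4477 − 205² = 44770 − 42025 = 2745
r = S_xy / √(S_xx·S_yy) = 1190 / √(1320·2745) = 1190 / √3623400 = 1190 / 1903.5230 = 0.6252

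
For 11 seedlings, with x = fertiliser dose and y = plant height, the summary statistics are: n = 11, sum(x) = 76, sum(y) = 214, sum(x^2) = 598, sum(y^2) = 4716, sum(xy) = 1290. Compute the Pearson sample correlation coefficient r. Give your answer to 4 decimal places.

S_xy = nΣxy − ΣxΣy = 11·1290 − 76·214 = 14190 − 16264 = -2074
S_xx = nΣx² − (Σx)² = 11·598 − 76² = 6578 − 5776 = 802
S_yy = nΣy² − (Σy)² = 11·4716 − 214² = 51876 − 45796 = 6080
r = S_xy / √(S_xx·S_yy) = -2074 / √(802·6080) = -2074 / √4876160 = -2074 / 2208.2029 = -0.9392

-0.9392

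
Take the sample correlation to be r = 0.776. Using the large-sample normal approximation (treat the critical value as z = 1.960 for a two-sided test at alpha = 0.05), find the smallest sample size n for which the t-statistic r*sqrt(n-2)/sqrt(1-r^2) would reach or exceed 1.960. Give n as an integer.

5

r√(n−2)/√(1−r²) ≥ 1.960  ⇔  n−2 ≥ (1.960)²·(1−r²)/r²
(1−r²)/r² = (1−0.602176)/0.602176 = 0.6606
n ≥ 2 + 3.8416·0.6606 = 2 + 2.5378 = 4.5378
⌈4.5378⌉ = 5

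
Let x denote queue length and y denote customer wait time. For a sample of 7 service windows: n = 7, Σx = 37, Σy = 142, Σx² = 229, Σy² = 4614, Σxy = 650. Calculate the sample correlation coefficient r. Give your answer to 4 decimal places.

S_xy = nΣxy − ΣxΣy = 7·650 − 37·142 = 4550 − 5254 = -704
S_xx = nΣx² − (Σx)² = 7·229 − 37² = 1603 − 1369 = 234
S_yy = nΣy² − (Σy)² = 7·4614 − 142² = 32298 − 20164 = 12134
r = S_xy / √(S_xx·S_yy) = -704 / √(234·12134) = -704 / √2839356 = -704 / 1685.0389 = -0.4178

-0.4178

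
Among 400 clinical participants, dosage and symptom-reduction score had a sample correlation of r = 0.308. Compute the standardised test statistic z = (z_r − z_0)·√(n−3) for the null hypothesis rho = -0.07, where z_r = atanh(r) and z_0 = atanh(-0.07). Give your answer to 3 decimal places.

7.740

z_r = atanh(0.308) = 0.318334,  z_0 = atanh(-0.07) = -0.070115
SE = 1/√(n−3) = 1/√397 = 0.050189
z = (z_r − z_0)/SE = (0.318334 − (-0.070115)) / 0.050189 = 0.388449 / 0.050189 = 7.740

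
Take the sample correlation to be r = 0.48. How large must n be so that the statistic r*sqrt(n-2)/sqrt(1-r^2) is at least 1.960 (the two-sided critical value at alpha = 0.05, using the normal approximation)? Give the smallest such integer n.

15

r√(n−2)/√(1−r²) ≥ 1.960  ⇔  n−2 ≥ (1.960)²·(1−r²)/r²
(1−r²)/r² = (1−0.2304)/0.2304 = 3.3403
n ≥ 2 + 3.8416·3.3403 = 2 + 12.8321 = 14.8321
⌈14.8321⌉ = 15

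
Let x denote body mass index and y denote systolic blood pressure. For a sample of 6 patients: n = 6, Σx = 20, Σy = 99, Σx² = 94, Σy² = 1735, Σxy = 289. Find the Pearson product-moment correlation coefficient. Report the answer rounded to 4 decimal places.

-0.7784

Numerator: nΣxy − (Σx)(Σy) = 6·289 − (20)(99) = -246
Denominator: √[(nΣx²−(Σx)²)(nΣy²−(Σy)²)]
  nΣx²−(Σx)² = 6·94 − 400 = 164;  nΣy²−(Σy)² = 6·1735 − 9801 = 609
  √(164·609) = √99876 = 316.0316
r = -246 / 316.0316 = -0.7784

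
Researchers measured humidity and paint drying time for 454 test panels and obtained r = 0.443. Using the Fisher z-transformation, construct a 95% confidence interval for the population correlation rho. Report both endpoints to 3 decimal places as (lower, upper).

(0.366, 0.514)

Fisher z: z_r = atanh(r) = ½·ln((1+0.443)/(1−0.443)) = 0.475957
SE(z) = 1/√(n−3) = 1/√451 = 0.047088
95% ⇒ z* = 1.960; margin = 1.960·0.047088 = 0.092292
CI on z-scale: (0.383665, 0.568249)
Back-transform: tanh(0.383665) = 0.365886, tanh(0.568249) = 0.514072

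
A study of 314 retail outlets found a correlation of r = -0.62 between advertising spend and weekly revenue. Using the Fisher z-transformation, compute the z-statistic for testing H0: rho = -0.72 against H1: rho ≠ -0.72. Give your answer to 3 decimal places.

3.221

Fisher z: atanh(-0.62) = -0.725005, atanh(-0.72) = -0.907645
z = (z_r − z_0)·√(n−3) = (-0.725005 − (-0.907645))·√311 = 0.182640 · 17.635192 = 3.221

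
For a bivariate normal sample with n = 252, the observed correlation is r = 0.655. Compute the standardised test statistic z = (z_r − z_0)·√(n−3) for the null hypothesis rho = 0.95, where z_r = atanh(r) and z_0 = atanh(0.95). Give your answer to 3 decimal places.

-16.534

z_r = atanh(0.655) = 0.784006,  z_0 = atanh(0.95) = 1.831781
SE = 1/√(n−3) = 1/√249 = 0.063372
z = (z_r − z_0)/SE = (0.784006 − 1.831781) / 0.063372 = -1.047775 / 0.063372 = -16.534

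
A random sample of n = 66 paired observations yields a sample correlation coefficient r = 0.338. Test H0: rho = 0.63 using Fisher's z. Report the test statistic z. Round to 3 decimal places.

-3.092

Fisher z: atanh(0.338) = 0.351833, atanh(0.63) = 0.741416
z = (z_r − z_0)·√(n−3) = (0.351833 − 0.741416)·√63 = -0.389583 · 7.937254 = -3.092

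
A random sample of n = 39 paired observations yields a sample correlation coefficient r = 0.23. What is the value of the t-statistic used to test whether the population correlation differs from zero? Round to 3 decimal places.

1.438

t = r·√(n−2) / √(1−r²) with r = 0.23, n = 39
  = 0.23·√37 / √(1 − 0.0529)
  = 0.23·6.082763 / 0.973191
  = 1.399035 / 0.973191 = 1.438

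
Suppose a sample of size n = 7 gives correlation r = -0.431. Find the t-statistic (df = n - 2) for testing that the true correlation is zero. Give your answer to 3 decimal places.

1 − r² = 1 − 0.185761 = 0.814239;  √(1−r²) = 0.902352
√(n−2) = √5 = 2.236068
t = r·√(n−2)/√(1−r²) = -0.431 · 2.236068 / 0.902352 = -1.068

-1.068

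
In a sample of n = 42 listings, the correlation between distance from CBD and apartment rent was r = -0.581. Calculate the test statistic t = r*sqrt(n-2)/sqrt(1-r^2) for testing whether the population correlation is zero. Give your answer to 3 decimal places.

-4.515

t = r·√(n−2) / √(1−r²) with r = -0.581, n = 42
  = -0.581·√40 / √(1 − 0.337561)
  = -0.581·6.324555 / 0.813904
  = -3.674566 / 0.813904 = -4.515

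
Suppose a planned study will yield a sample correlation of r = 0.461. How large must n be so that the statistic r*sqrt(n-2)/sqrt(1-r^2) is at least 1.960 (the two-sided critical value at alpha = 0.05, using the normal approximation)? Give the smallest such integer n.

Need r·√(n−2)/√(1−r²) ≥ 1.960
√(n−2) ≥ 1.960·√(1−0.212521) / 0.461 = 1.960·0.887400 / 0.461 = 3.7729
n−2 ≥ 14.2348  ⇒  n ≥ 16.2348
Smallest integer n = 17

17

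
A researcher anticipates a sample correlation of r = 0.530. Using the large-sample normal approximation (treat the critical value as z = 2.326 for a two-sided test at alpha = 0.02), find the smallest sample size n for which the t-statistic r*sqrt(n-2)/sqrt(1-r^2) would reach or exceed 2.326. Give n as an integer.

Need r·√(n−2)/√(1−r²) ≥ 2.326
√(n−2) ≥ 2.326·√(1−0.280900) / 0.530 = 2.326·0.847998 / 0.530 = 3.7216
n−2 ≥ 13.8503  ⇒  n ≥ 15.8503
Smallest integer n = 16

16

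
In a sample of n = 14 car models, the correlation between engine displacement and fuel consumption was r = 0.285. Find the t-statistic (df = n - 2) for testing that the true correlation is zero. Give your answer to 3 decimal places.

1 − r² = 1 − 0.081225 = 0.918775;  √(1−r²) = 0.958528
√(n−2) = √12 = 3.464102
t = r·√(n−2)/√(1−r²) = 0.285 · 3.464102 / 0.958528 = 1.030

1.030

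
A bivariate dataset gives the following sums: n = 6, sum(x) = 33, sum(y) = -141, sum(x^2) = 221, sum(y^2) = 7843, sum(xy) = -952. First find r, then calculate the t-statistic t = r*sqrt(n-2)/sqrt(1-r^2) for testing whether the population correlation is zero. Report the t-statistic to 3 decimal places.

-0.918

Numerator: nΣxy − (Σx)(Σy) = 6·(-952) − (33)(-141) = -1059
Denominator: √[(nΣx²−(Σx)²)(nΣy²−(Σy)²)]
  nΣx²−(Σx)² = 6·221 − 1089 = 237;  nΣy²−(Σy)² = 6·7843 − 19881 = 27177
  √(237·27177) = √6440949 = 2537.9025
r = -1059 / 2537.9025 = -0.4173
t = r·√(n−2)/√(1−r²) = -0.4173·√4 / √(1−0.174139) = -0.834600 / 0.908769 = -0.918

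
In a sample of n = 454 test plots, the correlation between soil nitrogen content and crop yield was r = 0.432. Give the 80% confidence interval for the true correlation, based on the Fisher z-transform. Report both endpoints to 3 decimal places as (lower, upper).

(0.382, 0.480)

Fisher z: z_r = atanh(r) = ½·ln((1+0.432)/(1−0.432)) = 0.462353
SE(z) = 1/√(n−3) = 1/√451 = 0.047088
80% ⇒ z* = 1.282; margin = 1.282·0.047088 = 0.060367
CI on z-scale: (0.401986, 0.522720)
Back-transform: tanh(0.401986) = 0.381647, tanh(0.522720) = 0.479797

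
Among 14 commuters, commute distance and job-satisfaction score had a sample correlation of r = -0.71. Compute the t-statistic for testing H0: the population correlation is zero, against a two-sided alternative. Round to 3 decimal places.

t = r·√(n−2) / √(1−r²) with r = -0.71, n = 14
  = -0.71·√12 / √(1 − 0.5041)
  = -0.71·3.464102 / 0.704202
  = -2.459512 / 0.704202 = -3.493

-3.493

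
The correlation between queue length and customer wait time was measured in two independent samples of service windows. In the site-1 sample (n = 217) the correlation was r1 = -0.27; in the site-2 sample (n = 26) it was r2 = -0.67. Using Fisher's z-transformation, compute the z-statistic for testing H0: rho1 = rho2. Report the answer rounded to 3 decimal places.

2.433

Fisher z-transforms: z1 = atanh(-0.27) = -0.276864, z2 = atanh(-0.67) = -0.810743; difference d = 0.533879
Var(d) = 1/214 + 1/23 = 0.0046729 + 0.0434783 = 0.0481512
z = d/√Var(d) = 0.533879 / √0.0481512 = 0.533879 / 0.219434 = 2.433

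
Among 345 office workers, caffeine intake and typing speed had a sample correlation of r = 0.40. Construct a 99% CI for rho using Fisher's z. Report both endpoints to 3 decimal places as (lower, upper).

z_r = atanh(0.40) = 0.423649;  SE = 1/√(n−3) = 1/√342 = 0.054074
z-limits: 0.423649 ± 2.576·0.054074 = 0.423649 ± 0.139295 = [0.284354, 0.562944]
ρ-limits: (tanh 0.284354, tanh 0.562944) = (0.277, 0.510)

(0.277, 0.510)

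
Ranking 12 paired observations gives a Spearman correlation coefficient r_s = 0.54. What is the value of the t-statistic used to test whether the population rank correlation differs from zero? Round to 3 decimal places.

2.029

t = r_s·√(n−2) / √(1−r_s²) with r_s = 0.54, n = 12
  = 0.54·√10 / √(1 − 0.2916)
  = 0.54·3.162278 / 0.841665
  = 1.707630 / 0.841665 = 2.029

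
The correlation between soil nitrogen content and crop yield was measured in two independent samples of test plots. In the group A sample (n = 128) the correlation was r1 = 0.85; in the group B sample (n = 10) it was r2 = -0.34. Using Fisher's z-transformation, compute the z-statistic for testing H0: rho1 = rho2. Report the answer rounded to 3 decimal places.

Fisher z-transforms: z1 = atanh(0.85) = 1.256153, z2 = atanh(-0.34) = -0.354093; difference d = 1.610246
Var(d) = 1/125 + 1/7 = 0.0080000 + 0.1428571 = 0.1508571
z = d/√Var(d) = 1.610246 / √0.1508571 = 1.610246 / 0.388403 = 4.146

4.146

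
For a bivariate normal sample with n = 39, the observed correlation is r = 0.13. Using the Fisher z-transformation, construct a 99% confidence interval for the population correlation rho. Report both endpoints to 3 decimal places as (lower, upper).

(-0.290, 0.508)

z_r = atanh(0.13) = 0.130740;  SE = 1/√(n−3) = 1/√36 = 0.166667
z-limits: 0.130740 ± 2.576·0.166667 = 0.130740 ± 0.429334 = [-0.298594, 0.560074]
ρ-limits: (tanh -0.298594, tanh 0.560074) = (-0.290, 0.508)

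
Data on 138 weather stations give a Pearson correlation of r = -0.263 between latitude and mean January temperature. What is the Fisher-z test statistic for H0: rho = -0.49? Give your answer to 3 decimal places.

z_r = atanh(-0.263) = -0.269329,  z_0 = atanh(-0.49) = -0.536060
SE = 1/√(n−3) = 1/√135 = 0.086066
z = (z_r − z_0)/SE = (-0.269329 − (-0.536060)) / 0.086066 = 0.266731 / 0.086066 = 3.099

3.099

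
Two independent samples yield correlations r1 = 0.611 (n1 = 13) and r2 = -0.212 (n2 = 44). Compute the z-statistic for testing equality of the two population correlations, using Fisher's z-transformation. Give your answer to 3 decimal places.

2.625

z1 = atanh(0.611) = 0.710516,  z2 = atanh(-0.212) = -0.215265
SE = √(1/(n1−3) + 1/(n2−3)) = √(1/10 + 1/41) = √(0.1000000 + 0.0243902) = √0.1243902 = 0.352690
z = (z1 − z2)/SE = (0.710516 − (-0.215265)) / 0.352690 = 0.925781 / 0.352690 = 2.625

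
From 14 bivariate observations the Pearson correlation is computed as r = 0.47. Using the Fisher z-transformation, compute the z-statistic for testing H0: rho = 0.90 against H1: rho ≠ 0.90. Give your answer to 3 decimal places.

z_r = atanh(0.47) = 0.510070,  z_0 = atanh(0.90) = 1.472219
SE = 1/√(n−3) = 1/√11 = 0.301511
z = (z_r − z_0)/SE = (0.510070 − 1.472219) / 0.301511 = -0.962149 / 0.301511 = -3.191

-3.191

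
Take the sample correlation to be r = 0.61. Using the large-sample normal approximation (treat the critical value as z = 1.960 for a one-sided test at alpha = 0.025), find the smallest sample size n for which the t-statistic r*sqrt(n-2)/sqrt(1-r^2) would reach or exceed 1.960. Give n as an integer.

Need r·√(n−2)/√(1−r²) ≥ 1.960
√(n−2) ≥ 1.960·√(1−0.3721) / 0.61 = 1.960·0.792401 / 0.61 = 2.5461
n−2 ≥ 6.4826  ⇒  n ≥ 8.4826
Smallest integer n = 9

9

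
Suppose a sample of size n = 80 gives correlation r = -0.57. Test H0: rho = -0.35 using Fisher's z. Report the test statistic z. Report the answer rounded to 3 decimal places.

z_r = atanh(-0.57) = -0.647523,  z_0 = atanh(-0.35) = -0.365444
SE = 1/√(n−3) = 1/√77 = 0.113961
z = (z_r − z_0)/SE = (-0.647523 − (-0.365444)) / 0.113961 = -0.282079 / 0.113961 = -2.475

-2.475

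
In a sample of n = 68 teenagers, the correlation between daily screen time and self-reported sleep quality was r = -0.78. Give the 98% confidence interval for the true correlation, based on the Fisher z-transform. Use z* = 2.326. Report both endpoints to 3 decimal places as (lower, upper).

(-0.870, -0.639)

Fisher z: z_r = atanh(r) = ½·ln((1+(-0.78))/(1−(-0.78))) = -1.045371
SE(z) = 1/√(n−3) = 1/√65 = 0.124035
98% ⇒ z* = 2.326; margin = 2.326·0.124035 = 0.288505
CI on z-scale: (-1.333876, -0.756866)
Back-transform: tanh(-1.333876) = -0.870193, tanh(-0.756866) = -0.639227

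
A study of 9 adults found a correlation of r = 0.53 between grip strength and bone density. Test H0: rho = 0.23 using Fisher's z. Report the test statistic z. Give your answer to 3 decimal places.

0.872

Fisher z: atanh(0.53) = 0.590145, atanh(0.23) = 0.234189
z = (z_r − z_0)·√(n−3) = (0.590145 − 0.234189)·√6 = 0.355956 · 2.449490 = 0.872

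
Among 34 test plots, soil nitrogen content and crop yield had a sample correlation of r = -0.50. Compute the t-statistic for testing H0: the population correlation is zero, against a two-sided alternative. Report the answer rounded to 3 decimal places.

1 − r² = 1 − 0.2500 = 0.7500;  √(1−r²) = 0.866025
√(n−2) = √32 = 5.656854
t = r·√(n−2)/√(1−r²) = -0.50 · 5.656854 / 0.866025 = -3.266

-3.266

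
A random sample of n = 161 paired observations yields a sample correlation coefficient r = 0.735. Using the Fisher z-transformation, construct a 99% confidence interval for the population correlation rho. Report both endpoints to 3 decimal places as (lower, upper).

(0.626, 0.816)

Fisher z: z_r = atanh(r) = ½·ln((1+0.735)/(1−0.735)) = 0.939516
SE(z) = 1/√(n−3) = 1/√158 = 0.079556
99% ⇒ z* = 2.576; margin = 2.576·0.079556 = 0.204936
CI on z-scale: (0.734580, 1.144452)
Back-transform: tanh(0.734580) = 0.625859, tanh(1.144452) = 0.815908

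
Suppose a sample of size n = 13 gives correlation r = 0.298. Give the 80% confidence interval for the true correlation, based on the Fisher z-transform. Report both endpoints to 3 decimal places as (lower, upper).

Fisher z: z_r = atanh(r) = ½·ln((1+0.298)/(1−0.298)) = 0.307323
SE(z) = 1/√(n−3) = 1/√10 = 0.316228
80% ⇒ z* = 1.282; margin = 1.282·0.316228 = 0.405404
CI on z-scale: (-0.098081, 0.712727)
Back-transform: tanh(-0.098081) = -0.097768, tanh(0.712727) = 0.612384

(-0.098, 0.612)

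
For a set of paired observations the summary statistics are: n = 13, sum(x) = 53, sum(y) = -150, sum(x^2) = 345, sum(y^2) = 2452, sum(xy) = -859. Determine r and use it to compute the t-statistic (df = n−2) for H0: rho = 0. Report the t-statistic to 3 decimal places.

Numerator: nΣxy − (Σx)(Σy) = 13·(-859) − (53)(-150) = -3217
Denominator: √[(nΣx²−(Σx)²)(nΣy²−(Σy)²)]
  nΣx²−(Σx)² = 13·345 − 2809 = 1676;  nΣy²−(Σy)² = 13·2452 − 22500 = 9376
  √(1676·9376) = √15714176 = 3964.1110
r = -3217 / 3964.1110 = -0.8115
t = r·√(n−2)/√(1−r²) = -0.8115·√11 / √(1−0.658532) = -2.691441 / 0.584353 = -4.606

-4.606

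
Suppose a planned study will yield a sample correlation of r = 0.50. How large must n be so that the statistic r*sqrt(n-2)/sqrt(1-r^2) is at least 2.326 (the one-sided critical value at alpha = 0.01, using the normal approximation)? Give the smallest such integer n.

19

Need r·√(n−2)/√(1−r²) ≥ 2.326
√(n−2) ≥ 2.326·√(1−0.2500) / 0.50 = 2.326·0.866025 / 0.50 = 4.0287
n−2 ≥ 16.2304  ⇒  n ≥ 18.2304
Smallest integer n = 19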